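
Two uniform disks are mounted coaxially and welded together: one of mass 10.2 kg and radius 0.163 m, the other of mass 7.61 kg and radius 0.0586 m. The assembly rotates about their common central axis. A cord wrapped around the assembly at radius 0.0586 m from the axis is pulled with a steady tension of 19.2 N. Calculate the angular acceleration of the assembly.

α ≈ 7.57 rad/s²

I = ½M₁R₁² + ½M₂R₂² = ½(10.2)(0.163)² + ½(7.61)(0.0586)² = 0.1486 kg·m².
τ = F r = (19.2)(0.0586) = 1.125 N·m.
α = τ/I = 1.125/0.1486 = 7.573 rad/s².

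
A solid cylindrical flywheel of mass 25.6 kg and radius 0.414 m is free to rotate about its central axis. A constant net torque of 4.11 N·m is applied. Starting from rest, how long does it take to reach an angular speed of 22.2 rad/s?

I = ½MR² = (1/2)(25.6)(0.414)² = 2.194 kg·m².
α = τ/I = 4.11/2.194 = 1.873 rad/s².
ω = αt ⇒ t = ω/α = 22.2/1.873 = 11.85 s.

t ≈ 11.9 s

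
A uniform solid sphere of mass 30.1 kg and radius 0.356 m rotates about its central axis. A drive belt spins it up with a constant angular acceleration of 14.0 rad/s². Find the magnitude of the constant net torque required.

I = (2/5)MR² = (2/5)(30.1)(0.356)² = 1.526 kg·m².
τ = Iα = (1.526)(14.00) = 21.36 N·m.

τ ≈ 21.4 N·m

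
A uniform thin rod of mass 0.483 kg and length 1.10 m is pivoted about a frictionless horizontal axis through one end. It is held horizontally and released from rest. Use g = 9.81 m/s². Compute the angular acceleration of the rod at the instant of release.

About the pivot, I = (1/3)ML² = (1/3)(0.483)(1.10)² = 0.1948 kg·m².
The weight acts at the center, a distance L/2 = 0.5500 m from the pivot; τ = Mg(L/2) = 2.606 N·m.
α = τ/I = 2.606/0.1948 = 13.38 rad/s².
(Equivalently α = (3g/(2L)) = 13.38 rad/s².)

α ≈ 13.4 rad/s²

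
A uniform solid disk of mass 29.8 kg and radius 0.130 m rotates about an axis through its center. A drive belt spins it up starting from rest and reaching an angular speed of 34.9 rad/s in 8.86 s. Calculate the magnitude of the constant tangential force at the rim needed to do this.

I = ½MR² = (1/2)(29.8)(0.130)² = 0.2518 kg·m².
α = Δω/Δt = (34.9 − 0)/8.86 = 3.939 rad/s².
The required torque is τ = Iα = (0.2518)(3.939) = 0.9919 N·m.
A tangential force at the rim gives τ = FR, so F = τ/R = 0.9919/0.130 = 7.630 N.

F ≈ 7.63 N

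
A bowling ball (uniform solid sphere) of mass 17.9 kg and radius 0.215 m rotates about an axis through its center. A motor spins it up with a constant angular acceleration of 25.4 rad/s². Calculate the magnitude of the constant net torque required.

τ ≈ 8.41 N·m

I = (2/5)MR² = (2/5)(17.9)(0.215)² = 0.3310 kg·m².
τ = Iα = (0.3310)(25.40) = 8.407 N·m.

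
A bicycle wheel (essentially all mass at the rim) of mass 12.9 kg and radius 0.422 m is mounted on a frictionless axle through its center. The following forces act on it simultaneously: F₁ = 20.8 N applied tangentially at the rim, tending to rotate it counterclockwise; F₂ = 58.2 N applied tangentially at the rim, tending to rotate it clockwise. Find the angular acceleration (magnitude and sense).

α ≈ 6.87 rad/s², clockwise

I = MR² = (12.9)(0.422)² = 2.297 kg·m².
Taking counterclockwise as positive: τ₁ = +(20.8)(0.422) = +8.778 N·m; τ₂ = −(58.2)(0.422) = −24.56 N·m.
Net torque τ = -15.78 N·m.
α = τ/I = -15.78/2.297 = -6.870 rad/s².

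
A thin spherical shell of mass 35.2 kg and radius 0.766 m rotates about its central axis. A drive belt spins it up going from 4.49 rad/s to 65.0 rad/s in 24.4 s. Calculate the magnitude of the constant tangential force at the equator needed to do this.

F ≈ 44.6 N

I = (2/3)MR² = (2/3)(35.2)(0.766)² = 13.77 kg·m².
α = Δω/Δt = (65.0 − 4.49)/24.4 = 2.480 rad/s².
The required torque is τ = Iα = (13.77)(2.480) = 34.15 N·m.
A tangential force at the equator gives τ = FR, so F = τ/R = 34.15/0.766 = 44.58 N.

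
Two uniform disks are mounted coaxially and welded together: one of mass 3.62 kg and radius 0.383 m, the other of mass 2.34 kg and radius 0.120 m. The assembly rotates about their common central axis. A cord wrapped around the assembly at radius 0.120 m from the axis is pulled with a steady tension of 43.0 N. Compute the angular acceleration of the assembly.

α ≈ 18.3 rad/s²

I = ½M₁R₁² + ½M₂R₂² = ½(3.62)(0.383)² + ½(2.34)(0.120)² = 0.2824 kg·m².
τ = F r = (43.0)(0.120) = 5.160 N·m.
α = τ/I = 5.160/0.2824 = 18.27 rad/s².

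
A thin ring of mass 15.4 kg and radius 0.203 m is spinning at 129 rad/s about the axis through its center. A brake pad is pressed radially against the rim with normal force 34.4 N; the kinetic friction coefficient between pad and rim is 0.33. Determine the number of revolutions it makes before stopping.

I = MR² = (15.4)(0.203)² = 0.6346 kg·m².
Friction force f = μN = (0.33)(34.4) = 11.35 N at the rim; torque magnitude τ = fR = 2.304 N·m, opposing ω.
|α| = τ/I = 2.304/0.6346 = 3.631 rad/s² (deceleration).
ω² = ω₀² − 2|α|θ with ω = 0 ⇒ θ = ω₀²/(2|α|) = 2291 rad = 364.7 rev.

≈ 365 revolutions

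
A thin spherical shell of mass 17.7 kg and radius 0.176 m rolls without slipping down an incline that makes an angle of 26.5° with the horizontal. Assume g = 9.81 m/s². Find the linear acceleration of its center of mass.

a ≈ 2.63 m/s²

Translation along the incline: Mg sinθ − f = Ma.
Rotation about the center: fR = Iα with I = (2/3)MR². No-slip gives a = αR, so f = (I/R²)a = (2/3)M a.
Substituting: Mg sinθ = (1 + 0.6667)Ma, so a = g sinθ/(1 + 0.6667) = (9.81) sin 26.5° / 1.667 = 2.626 m/s².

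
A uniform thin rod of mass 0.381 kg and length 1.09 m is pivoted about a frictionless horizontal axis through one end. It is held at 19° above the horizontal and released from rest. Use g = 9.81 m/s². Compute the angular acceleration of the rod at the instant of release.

About the pivot, I = (1/3)ML² = (1/3)(0.381)(1.09)² = 0.1509 kg·m².
The weight acts at the center, a distance L/2 = 0.5450 m from the pivot; τ = Mg(L/2) cos 19° = 1.926 N·m.
α = τ/I = 1.926/0.1509 = 12.76 rad/s².
(Equivalently α = (3g/(2L)) cos 19° = 12.76 rad/s².)

α ≈ 12.8 rad/s²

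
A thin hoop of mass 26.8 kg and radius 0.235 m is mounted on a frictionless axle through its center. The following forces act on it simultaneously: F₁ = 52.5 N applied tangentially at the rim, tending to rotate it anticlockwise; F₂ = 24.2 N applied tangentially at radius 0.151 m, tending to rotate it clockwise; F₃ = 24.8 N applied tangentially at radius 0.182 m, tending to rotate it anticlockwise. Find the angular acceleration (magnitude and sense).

I = MR² = (26.8)(0.235)² = 1.480 kg·m².
Taking anticlockwise as positive: τ₁ = +(52.5)(0.235) = +12.34 N·m; τ₂ = −(24.2)(0.151) = −3.654 N·m; τ₃ = +(24.8)(0.182) = +4.514 N·m.
Net torque τ = 13.20 N·m.
α = τ/I = 13.20/1.480 = 8.917 rad/s².

α ≈ 8.92 rad/s², anticlockwise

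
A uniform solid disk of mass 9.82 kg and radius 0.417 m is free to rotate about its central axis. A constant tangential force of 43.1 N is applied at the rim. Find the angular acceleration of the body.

α ≈ 21.1 rad/s²

I = ½MR² = (1/2)(9.82)(0.417)² = 0.8538 kg·m².
τ = F R = (43.1)(0.417) = 17.97 N·m.
Newton's second law for rotation, τ = Iα, gives α = τ/I = 17.97/0.8538 = 21.05 rad/s².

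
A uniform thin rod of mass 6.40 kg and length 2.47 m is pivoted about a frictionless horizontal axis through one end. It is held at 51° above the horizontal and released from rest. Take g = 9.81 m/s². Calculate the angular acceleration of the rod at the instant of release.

α ≈ 3.75 rad/s²

About the pivot, I = (1/3)ML² = (1/3)(6.40)(2.47)² = 13.02 kg·m².
The weight acts at the center, a distance L/2 = 1.235 m from the pivot; τ = Mg(L/2) cos 51° = 48.80 N·m.
α = τ/I = 48.80/13.02 = 3.749 rad/s².
(Equivalently α = (3g/(2L)) cos 51° = 3.749 rad/s².)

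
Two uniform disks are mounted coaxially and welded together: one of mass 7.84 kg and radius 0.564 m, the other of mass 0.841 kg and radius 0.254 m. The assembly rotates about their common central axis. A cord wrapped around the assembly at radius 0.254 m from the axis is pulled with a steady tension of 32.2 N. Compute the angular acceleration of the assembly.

I = ½M₁R₁² + ½M₂R₂² = ½(7.84)(0.564)² + ½(0.841)(0.254)² = 1.274 kg·m².
τ = F r = (32.2)(0.254) = 8.179 N·m.
α = τ/I = 8.179/1.274 = 6.419 rad/s².

α ≈ 6.42 rad/s²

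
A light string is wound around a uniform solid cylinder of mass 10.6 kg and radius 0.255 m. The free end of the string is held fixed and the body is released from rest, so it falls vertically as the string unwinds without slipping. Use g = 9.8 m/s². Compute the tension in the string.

Translation: Mg − T = Ma. Rotation about the center: TR = Iα with I = ½MR².
With a = αR: T = (I/R²)a = (1/2)M a, so Mg = (1 + 0.5000)Ma.
a = g/(1 + 0.5000) = 9.8/1.500 = 6.533 m/s².
T = 0.5000·M·a = (0.5000)(10.6)(6.533) = 34.63 N.

T ≈ 34.6 N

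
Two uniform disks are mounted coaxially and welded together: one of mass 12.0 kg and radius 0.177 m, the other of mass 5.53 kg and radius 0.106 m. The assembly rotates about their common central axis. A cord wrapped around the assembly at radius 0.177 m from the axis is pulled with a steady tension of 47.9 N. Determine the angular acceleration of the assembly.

α ≈ 38.7 rad/s²

I = ½M₁R₁² + ½M₂R₂² = ½(12.0)(0.177)² + ½(5.53)(0.106)² = 0.2190 kg·m².
τ = F r = (47.9)(0.177) = 8.478 N·m.
α = τ/I = 8.478/0.2190 = 38.71 rad/s².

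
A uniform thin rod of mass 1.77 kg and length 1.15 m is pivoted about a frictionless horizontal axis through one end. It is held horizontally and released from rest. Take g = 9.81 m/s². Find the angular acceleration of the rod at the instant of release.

α ≈ 12.8 rad/s²

About the pivot, I = (1/3)ML² = (1/3)(1.77)(1.15)² = 0.7803 kg·m².
The weight acts at the center, a distance L/2 = 0.5750 m from the pivot; τ = Mg(L/2) = 9.984 N·m.
α = τ/I = 9.984/0.7803 = 12.80 rad/s².
(Equivalently α = (3g/(2L)) = 12.80 rad/s².)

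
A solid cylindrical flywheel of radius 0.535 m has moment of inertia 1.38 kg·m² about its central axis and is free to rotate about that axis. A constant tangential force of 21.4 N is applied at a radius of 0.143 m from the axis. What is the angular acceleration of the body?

α ≈ 2.22 rad/s²

τ = F·r = (21.4)(0.143) = 3.060 N·m.
Newton's second law for rotation, τ = Iα, gives α = τ/I = 3.060/1.380 = 2.218 rad/s².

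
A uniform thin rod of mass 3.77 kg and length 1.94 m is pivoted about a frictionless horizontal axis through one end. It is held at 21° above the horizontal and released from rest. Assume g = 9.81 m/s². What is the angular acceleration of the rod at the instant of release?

α ≈ 7.08 rad/s²

About the pivot, I = (1/3)ML² = (1/3)(3.77)(1.94)² = 4.730 kg·m².
The weight acts at the center, a distance L/2 = 0.9700 m from the pivot; τ = Mg(L/2) cos 21° = 33.49 N·m.
α = τ/I = 33.49/4.730 = 7.081 rad/s².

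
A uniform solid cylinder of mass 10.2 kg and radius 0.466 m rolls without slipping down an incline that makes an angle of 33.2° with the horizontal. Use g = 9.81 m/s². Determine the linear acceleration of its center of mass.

Translation along the incline: Mg sinθ − f = Ma.
Rotation about the center: fR = Iα with I = ½MR². No-slip gives a = αR, so f = (I/R²)a = (1/2)M a.
Substituting: Mg sinθ = (1 + 0.5000)Ma, so a = g sinθ/(1 + 0.5000) = (9.81) sin 33.2° / 1.500 = 3.581 m/s².

a ≈ 3.58 m/s²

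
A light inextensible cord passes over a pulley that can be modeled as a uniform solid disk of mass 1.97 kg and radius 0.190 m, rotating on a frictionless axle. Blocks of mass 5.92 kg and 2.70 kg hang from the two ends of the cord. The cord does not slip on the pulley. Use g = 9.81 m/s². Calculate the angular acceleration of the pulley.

α ≈ 17.3 rad/s²

I = ½MR² = (1/2)(1.97)(0.190)² = 0.03556 kg·m².
Heavier block: m₁g − T₁ = m₁a. Lighter block: T₂ − m₂g = m₂a.
Pulley: (T₁ − T₂)R = Iα = I(a/R), so T₁ − T₂ = (I/R²)a = (1/2)M_p a = 0.9850·a.
Adding the three: (m₁ − m₂)g = (m₁ + m₂ + 0.9850)a, so a = (5.92 − 2.70)(9.81)/(5.92 + 2.70 + 0.9850) = 3.289 m/s².
α = a/R = 3.289/0.190 = 17.31 rad/s².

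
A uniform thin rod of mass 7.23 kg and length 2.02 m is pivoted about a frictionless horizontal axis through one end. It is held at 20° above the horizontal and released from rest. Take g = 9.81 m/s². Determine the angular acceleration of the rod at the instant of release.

About the pivot, I = (1/3)ML² = (1/3)(7.23)(2.02)² = 9.834 kg·m².
The weight acts at the center, a distance L/2 = 1.010 m from the pivot; τ = Mg(L/2) cos 20° = 67.32 N·m.
α = τ/I = 67.32/9.834 = 6.845 rad/s².

α ≈ 6.85 rad/s²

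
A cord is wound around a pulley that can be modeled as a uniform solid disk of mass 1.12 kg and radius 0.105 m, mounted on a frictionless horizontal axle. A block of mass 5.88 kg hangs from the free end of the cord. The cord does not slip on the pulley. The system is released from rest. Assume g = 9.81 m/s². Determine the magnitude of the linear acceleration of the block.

a ≈ 8.96 m/s²

I = ½MR² = (1/2)(1.12)(0.105)² = 0.006174 kg·m².
Block: mg − T = ma. Pulley: TR = Iα. No-slip: a = αR, so T = (I/R²)a = 0.5600·a.
Then mg = (m + 0.5600)a, so a = (5.88)(9.81)/(5.88 + 0.5600) = 8.957 m/s².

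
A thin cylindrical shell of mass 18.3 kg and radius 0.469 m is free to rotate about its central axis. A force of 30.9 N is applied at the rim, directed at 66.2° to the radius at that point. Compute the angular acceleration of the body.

I = MR² = (18.3)(0.469)² = 4.025 kg·m².
Only the tangential component produces torque: τ = F R sinθ = (30.9)(0.469) sin 66.2° = 13.26 N·m.
From τ = Iα: α = 13.26/4.025 = 3.294 rad/s².

α ≈ 3.29 rad/s²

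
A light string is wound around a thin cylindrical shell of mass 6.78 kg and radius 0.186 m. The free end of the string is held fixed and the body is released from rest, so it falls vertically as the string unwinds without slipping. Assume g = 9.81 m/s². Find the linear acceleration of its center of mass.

a ≈ 4.91 m/s²

Translation: Mg − T = Ma. Rotation about the center: TR = Iα with I = MR².
With a = αR: T = (I/R²)a = M a, so Mg = (1 + 1.000)Ma.
a = g/(1 + 1.000) = 9.81/2.000 = 4.905 m/s².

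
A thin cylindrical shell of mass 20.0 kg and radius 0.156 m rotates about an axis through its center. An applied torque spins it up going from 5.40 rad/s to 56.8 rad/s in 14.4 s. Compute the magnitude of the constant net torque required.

τ ≈ 1.74 N·m

I = MR² = (20.0)(0.156)² = 0.4867 kg·m².
α = Δω/Δt = (56.8 − 5.40)/14.4 = 3.569 rad/s².
τ = Iα = (0.4867)(3.569) = 1.737 N·m.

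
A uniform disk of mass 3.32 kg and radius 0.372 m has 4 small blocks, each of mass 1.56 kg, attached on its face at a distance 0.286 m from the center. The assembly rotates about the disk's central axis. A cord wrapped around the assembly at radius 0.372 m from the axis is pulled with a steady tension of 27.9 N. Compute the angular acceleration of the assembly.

α ≈ 14.0 rad/s²

I_disk = ½MR² = ½(3.32)(0.372)² = 0.2297 kg·m².
I_blocks = 4·m·r² = 4(1.56)(0.286)² = 0.5104 kg·m².
Total I = 0.7401 kg·m².
τ = F r = (27.9)(0.372) = 10.38 N·m.
α = τ/I = 10.38/0.7401 = 14.02 rad/s².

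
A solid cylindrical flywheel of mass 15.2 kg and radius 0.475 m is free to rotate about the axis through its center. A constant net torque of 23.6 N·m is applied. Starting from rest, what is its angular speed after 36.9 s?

I = ½MR² = (1/2)(15.2)(0.475)² = 1.715 kg·m².
α = τ/I = 23.6/1.715 = 13.76 rad/s².
ω = ω₀ + αt = 0 + (13.76)(36.9) = 507.9 rad/s.

ω ≈ 508 rad/s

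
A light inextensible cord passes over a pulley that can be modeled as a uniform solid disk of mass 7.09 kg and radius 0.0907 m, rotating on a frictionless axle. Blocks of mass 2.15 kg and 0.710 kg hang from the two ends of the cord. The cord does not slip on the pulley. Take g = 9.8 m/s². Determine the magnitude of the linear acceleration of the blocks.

I = ½MR² = (1/2)(7.09)(0.0907)² = 0.02916 kg·m².
Heavier block: m₁g − T₁ = m₁a. Lighter block: T₂ − m₂g = m₂a.
Pulley: (T₁ − T₂)R = Iα = I(a/R), so T₁ − T₂ = (I/R²)a = (1/2)M_p a = 3.545·a.
Adding the three: (m₁ − m₂)g = (m₁ + m₂ + 3.545)a, so a = (2.15 − 0.710)(9.8)/(2.15 + 0.710 + 3.545) = 2.203 m/s².

a ≈ 2.20 m/s²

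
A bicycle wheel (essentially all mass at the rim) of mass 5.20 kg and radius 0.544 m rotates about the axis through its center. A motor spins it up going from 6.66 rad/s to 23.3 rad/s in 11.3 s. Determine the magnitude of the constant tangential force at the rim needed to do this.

I = MR² = (5.20)(0.544)² = 1.539 kg·m².
α = Δω/Δt = (23.3 − 6.66)/11.3 = 1.473 rad/s².
The required torque is τ = Iα = (1.539)(1.473) = 2.266 N·m.
A tangential force at the rim gives τ = FR, so F = τ/R = 2.266/0.544 = 4.166 N.

F ≈ 4.17 N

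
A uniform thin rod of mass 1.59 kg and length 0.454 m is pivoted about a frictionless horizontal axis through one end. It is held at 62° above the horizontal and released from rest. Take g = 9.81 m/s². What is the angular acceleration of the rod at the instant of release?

α ≈ 15.2 rad/s²

About the pivot, I = (1/3)ML² = (1/3)(1.59)(0.454)² = 0.1092 kg·m².
The weight acts at the center, a distance L/2 = 0.2270 m from the pivot; τ = Mg(L/2) cos 62° = 1.662 N·m.
α = τ/I = 1.662/0.1092 = 15.22 rad/s².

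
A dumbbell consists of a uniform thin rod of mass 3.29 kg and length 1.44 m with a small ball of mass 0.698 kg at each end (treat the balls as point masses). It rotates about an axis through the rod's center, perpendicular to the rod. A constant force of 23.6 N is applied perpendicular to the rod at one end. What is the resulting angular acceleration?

α ≈ 13.1 rad/s²

I_rod = (1/12)ML² = (1/12)(3.29)(1.44)² = 0.5685 kg·m².
I_balls = 2·m·(L/2)² = 2(0.698)(0.7200)² = 0.7237 kg·m².
Total I = 1.292 kg·m².
τ = F·(L/2) = (23.6)(0.720) = 16.99 N·m.
α = τ/I = 16.99/1.292 = 13.15 rad/s².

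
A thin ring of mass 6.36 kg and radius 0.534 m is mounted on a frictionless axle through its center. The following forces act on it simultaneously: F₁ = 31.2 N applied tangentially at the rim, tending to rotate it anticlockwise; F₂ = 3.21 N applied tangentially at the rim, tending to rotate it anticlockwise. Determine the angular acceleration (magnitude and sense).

I = MR² = (6.36)(0.534)² = 1.814 kg·m².
Taking anticlockwise as positive: τ₁ = +(31.2)(0.534) = +16.66 N·m; τ₂ = +(3.21)(0.534) = +1.714 N·m.
Net torque τ = 18.37 N·m.
α = τ/I = 18.37/1.814 = 10.13 rad/s².

α ≈ 10.1 rad/s², anticlockwise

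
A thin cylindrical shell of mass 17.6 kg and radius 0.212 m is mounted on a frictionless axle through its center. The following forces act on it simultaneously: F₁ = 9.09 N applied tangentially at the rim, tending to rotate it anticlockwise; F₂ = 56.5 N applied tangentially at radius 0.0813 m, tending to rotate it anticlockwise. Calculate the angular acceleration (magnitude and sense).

α ≈ 8.24 rad/s², anticlockwise

I = MR² = (17.6)(0.212)² = 0.7910 kg·m².
Taking anticlockwise as positive: τ₁ = +(9.09)(0.212) = +1.927 N·m; τ₂ = +(56.5)(0.0813) = +4.593 N·m.
Net torque τ = 6.521 N·m.
α = τ/I = 6.521/0.7910 = 8.243 rad/s².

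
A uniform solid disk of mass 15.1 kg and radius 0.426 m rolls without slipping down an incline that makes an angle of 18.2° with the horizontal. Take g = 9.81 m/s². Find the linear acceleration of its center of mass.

a ≈ 2.04 m/s²

Translation along the incline: Mg sinθ − f = Ma.
Rotation about the center: fR = Iα with I = ½MR². No-slip gives a = αR, so f = (I/R²)a = (1/2)M a.
Substituting: Mg sinθ = (1 + 0.5000)Ma, so a = g sinθ/(1 + 0.5000) = (9.81) sin 18.2° / 1.500 = 2.043 m/s².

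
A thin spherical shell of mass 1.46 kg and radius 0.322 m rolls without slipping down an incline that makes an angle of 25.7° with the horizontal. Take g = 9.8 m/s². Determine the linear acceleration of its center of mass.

a ≈ 2.55 m/s²

Translation along the incline: Mg sinθ − f = Ma.
Rotation about the center: fR = Iα with I = (2/3)MR². No-slip gives a = αR, so f = (I/R²)a = (2/3)M a.
Substituting: Mg sinθ = (1 + 0.6667)Ma, so a = g sinθ/(1 + 0.6667) = (9.8) sin 25.7° / 1.667 = 2.550 m/s².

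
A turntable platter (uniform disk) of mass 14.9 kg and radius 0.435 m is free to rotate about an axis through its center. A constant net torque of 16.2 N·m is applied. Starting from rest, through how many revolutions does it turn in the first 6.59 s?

≈ 39.7 revolutions

I = ½MR² = (1/2)(14.9)(0.435)² = 1.410 kg·m².
α = τ/I = 16.2/1.410 = 11.49 rad/s².
θ = ½αt² = ½(11.49)(6.59)² = 249.5 rad.
Revolutions = θ/(2π) = 39.71.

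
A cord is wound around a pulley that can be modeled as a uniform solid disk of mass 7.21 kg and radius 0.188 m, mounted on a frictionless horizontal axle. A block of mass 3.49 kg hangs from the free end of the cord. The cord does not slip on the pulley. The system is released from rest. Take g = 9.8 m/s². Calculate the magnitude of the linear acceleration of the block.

I = ½MR² = (1/2)(7.21)(0.188)² = 0.1274 kg·m².
Block: mg − T = ma. Pulley: TR = Iα. No-slip: a = αR, so T = (I/R²)a = 3.605·a.
Then mg = (m + 3.605)a, so a = (3.49)(9.8)/(3.49 + 3.605) = 4.821 m/s².

a ≈ 4.82 m/s²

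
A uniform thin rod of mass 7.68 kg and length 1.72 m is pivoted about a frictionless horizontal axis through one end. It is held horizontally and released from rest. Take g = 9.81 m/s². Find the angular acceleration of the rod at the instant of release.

α ≈ 8.56 rad/s²

About the pivot, I = (1/3)ML² = (1/3)(7.68)(1.72)² = 7.574 kg·m².
The weight acts at the center, a distance L/2 = 0.8600 m from the pivot; τ = Mg(L/2) = 64.79 N·m.
α = τ/I = 64.79/7.574 = 8.555 rad/s².
(Equivalently α = (3g/(2L)) = 8.555 rad/s².)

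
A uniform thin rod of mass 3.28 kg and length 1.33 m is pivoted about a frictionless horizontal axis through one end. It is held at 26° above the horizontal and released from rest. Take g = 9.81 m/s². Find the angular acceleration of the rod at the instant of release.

α ≈ 9.94 rad/s²

About the pivot, I = (1/3)ML² = (1/3)(3.28)(1.33)² = 1.934 kg·m².
The weight acts at the center, a distance L/2 = 0.6650 m from the pivot; τ = Mg(L/2) cos 26° = 19.23 N·m.
α = τ/I = 19.23/1.934 = 9.944 rad/s².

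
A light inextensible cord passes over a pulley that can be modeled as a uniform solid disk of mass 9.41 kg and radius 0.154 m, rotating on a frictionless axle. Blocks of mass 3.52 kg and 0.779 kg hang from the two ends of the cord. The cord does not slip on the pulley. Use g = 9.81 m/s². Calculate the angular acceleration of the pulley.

I = ½MR² = (1/2)(9.41)(0.154)² = 0.1116 kg·m².
Heavier block: m₁g − T₁ = m₁a. Lighter block: T₂ − m₂g = m₂a.
Pulley: (T₁ − T₂)R = Iα = I(a/R), so T₁ − T₂ = (I/R²)a = (1/2)M_p a = 4.705·a.
Adding the three: (m₁ − m₂)g = (m₁ + m₂ + 4.705)a, so a = (3.52 − 0.779)(9.81)/(3.52 + 0.779 + 4.705) = 2.986 m/s².
α = a/R = 2.986/0.154 = 19.39 rad/s².

α ≈ 19.4 rad/s²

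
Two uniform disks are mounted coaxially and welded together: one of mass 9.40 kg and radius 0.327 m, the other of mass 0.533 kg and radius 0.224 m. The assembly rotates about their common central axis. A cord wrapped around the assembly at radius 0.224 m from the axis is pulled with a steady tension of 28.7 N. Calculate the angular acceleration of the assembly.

I = ½M₁R₁² + ½M₂R₂² = ½(9.40)(0.327)² + ½(0.533)(0.224)² = 0.5159 kg·m².
τ = F r = (28.7)(0.224) = 6.429 N·m.
α = τ/I = 6.429/0.5159 = 12.46 rad/s².

α ≈ 12.5 rad/s²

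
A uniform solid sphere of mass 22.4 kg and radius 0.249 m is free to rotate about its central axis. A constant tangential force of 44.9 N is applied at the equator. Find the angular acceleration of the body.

I = (2/5)MR² = (2/5)(22.4)(0.249)² = 0.5555 kg·m².
τ = F R = (44.9)(0.249) = 11.18 N·m.
Newton's second law for rotation, τ = Iα, gives α = τ/I = 11.18/0.5555 = 20.13 rad/s².

α ≈ 20.1 rad/s²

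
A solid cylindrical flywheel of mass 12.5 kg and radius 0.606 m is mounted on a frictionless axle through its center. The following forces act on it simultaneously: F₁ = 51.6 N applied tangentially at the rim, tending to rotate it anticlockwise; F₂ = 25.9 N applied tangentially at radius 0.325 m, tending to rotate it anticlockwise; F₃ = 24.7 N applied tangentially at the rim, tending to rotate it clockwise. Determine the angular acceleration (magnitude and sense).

I = ½MR² = (1/2)(12.5)(0.606)² = 2.295 kg·m².
Taking anticlockwise as positive: τ₁ = +(51.6)(0.606) = +31.27 N·m; τ₂ = +(25.9)(0.325) = +8.418 N·m; τ₃ = −(24.7)(0.606) = −14.97 N·m.
Net torque τ = 24.72 N·m.
α = τ/I = 24.72/2.295 = 10.77 rad/s².

α ≈ 10.8 rad/s², anticlockwise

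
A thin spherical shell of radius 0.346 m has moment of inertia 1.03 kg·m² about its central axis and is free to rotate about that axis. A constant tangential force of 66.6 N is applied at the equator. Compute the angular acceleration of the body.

α ≈ 22.4 rad/s²

τ = F R = (66.6)(0.346) = 23.04 N·m.
From τ = Iα: α = 23.04/1.030 = 22.37 rad/s².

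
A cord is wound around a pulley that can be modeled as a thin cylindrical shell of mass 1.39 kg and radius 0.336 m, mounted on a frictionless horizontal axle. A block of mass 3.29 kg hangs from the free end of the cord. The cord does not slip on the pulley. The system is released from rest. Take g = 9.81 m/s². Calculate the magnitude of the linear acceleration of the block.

I = MR² = (1.39)(0.336)² = 0.1569 kg·m².
Block: mg − T = ma. Pulley: TR = Iα. No-slip: a = αR, so T = (I/R²)a = 1.390·a.
Then mg = (m + 1.390)a, so a = (3.29)(9.81)/(3.29 + 1.390) = 6.896 m/s².

a ≈ 6.90 m/s²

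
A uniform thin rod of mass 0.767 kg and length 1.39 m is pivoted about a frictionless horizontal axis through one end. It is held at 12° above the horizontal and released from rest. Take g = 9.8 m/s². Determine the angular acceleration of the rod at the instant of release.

About the pivot, I = (1/3)ML² = (1/3)(0.767)(1.39)² = 0.4940 kg·m².
The weight acts at the center, a distance L/2 = 0.6950 m from the pivot; τ = Mg(L/2) cos 12° = 5.110 N·m.
α = τ/I = 5.110/0.4940 = 10.34 rad/s².

α ≈ 10.3 rad/s²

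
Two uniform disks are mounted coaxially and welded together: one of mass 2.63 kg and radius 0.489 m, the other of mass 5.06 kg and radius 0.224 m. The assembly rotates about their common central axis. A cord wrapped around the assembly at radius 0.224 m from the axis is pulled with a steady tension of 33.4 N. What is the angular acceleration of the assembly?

I = ½M₁R₁² + ½M₂R₂² = ½(2.63)(0.489)² + ½(5.06)(0.224)² = 0.4414 kg·m².
τ = F r = (33.4)(0.224) = 7.482 N·m.
α = τ/I = 7.482/0.4414 = 16.95 rad/s².

α ≈ 17.0 rad/s²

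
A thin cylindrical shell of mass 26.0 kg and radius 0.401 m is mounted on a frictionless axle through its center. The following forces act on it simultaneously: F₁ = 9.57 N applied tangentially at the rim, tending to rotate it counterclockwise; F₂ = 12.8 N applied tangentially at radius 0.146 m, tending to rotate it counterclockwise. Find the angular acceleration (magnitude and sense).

I = MR² = (26.0)(0.401)² = 4.181 kg·m².
Taking counterclockwise as positive: τ₁ = +(9.57)(0.401) = +3.838 N·m; τ₂ = +(12.8)(0.146) = +1.869 N·m.
Net torque τ = 5.706 N·m.
α = τ/I = 5.706/4.181 = 1.365 rad/s².

α ≈ 1.36 rad/s², counterclockwise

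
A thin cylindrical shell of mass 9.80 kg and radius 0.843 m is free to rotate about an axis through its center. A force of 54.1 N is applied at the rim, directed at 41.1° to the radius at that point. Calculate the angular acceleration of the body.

α ≈ 4.30 rad/s²

I = MR² = (9.80)(0.843)² = 6.964 kg·m².
Only the tangential component produces torque: τ = F R sinθ = (54.1)(0.843) sin 41.1° = 29.98 N·m.
From τ = Iα: α = 29.98/6.964 = 4.305 rad/s².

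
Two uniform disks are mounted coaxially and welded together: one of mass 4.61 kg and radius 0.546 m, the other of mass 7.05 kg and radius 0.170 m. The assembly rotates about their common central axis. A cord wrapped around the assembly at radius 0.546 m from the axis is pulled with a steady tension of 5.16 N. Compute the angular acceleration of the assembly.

I = ½M₁R₁² + ½M₂R₂² = ½(4.61)(0.546)² + ½(7.05)(0.170)² = 0.7890 kg·m².
τ = F r = (5.16)(0.546) = 2.817 N·m.
α = τ/I = 2.817/0.7890 = 3.571 rad/s².

α ≈ 3.57 rad/s²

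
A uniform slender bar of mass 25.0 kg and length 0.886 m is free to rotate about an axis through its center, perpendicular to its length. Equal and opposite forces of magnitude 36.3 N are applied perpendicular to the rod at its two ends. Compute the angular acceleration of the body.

α ≈ 19.7 rad/s²

I = (1/12)ML² = (1/12)(25.0)(0.886)² = 1.635 kg·m².
The couple gives τ = F·(L/2) + F·(L/2) = F L = (36.3)(0.886) = 32.16 N·m.
From τ = Iα: α = 32.16/1.635 = 19.67 rad/s².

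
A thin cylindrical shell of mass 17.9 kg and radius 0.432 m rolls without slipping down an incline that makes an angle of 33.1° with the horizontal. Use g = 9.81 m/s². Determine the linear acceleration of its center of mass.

Translation along the incline: Mg sinθ − f = Ma.
Rotation about the center: fR = Iα with I = MR². No-slip gives a = αR, so f = (I/R²)a = M a.
Substituting: Mg sinθ = (1 + 1.000)Ma, so a = g sinθ/(1 + 1.000) = (9.81) sin 33.1° / 2.000 = 2.679 m/s².

a ≈ 2.68 m/s²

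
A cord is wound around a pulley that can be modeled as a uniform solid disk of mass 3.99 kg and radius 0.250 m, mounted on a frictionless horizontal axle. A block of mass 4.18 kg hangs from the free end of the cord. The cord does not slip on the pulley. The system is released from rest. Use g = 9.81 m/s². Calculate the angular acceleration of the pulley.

α ≈ 26.6 rad/s²

I = ½MR² = (1/2)(3.99)(0.250)² = 0.1247 kg·m².
Block: mg − T = ma. Pulley: TR = Iα. No-slip: a = αR, so T = (I/R²)a = 1.995·a.
Then mg = (m + 1.995)a, so a = (4.18)(9.81)/(4.18 + 1.995) = 6.641 m/s².
α = a/R = 6.641/0.250 = 26.56 rad/s².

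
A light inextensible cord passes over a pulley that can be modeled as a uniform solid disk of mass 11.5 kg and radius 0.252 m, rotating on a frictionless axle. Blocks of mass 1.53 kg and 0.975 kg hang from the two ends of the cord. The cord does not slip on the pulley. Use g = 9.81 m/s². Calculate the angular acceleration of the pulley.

I = ½MR² = (1/2)(11.5)(0.252)² = 0.3651 kg·m².
Heavier block: m₁g − T₁ = m₁a. Lighter block: T₂ − m₂g = m₂a.
Pulley: (T₁ − T₂)R = Iα = I(a/R), so T₁ − T₂ = (I/R²)a = (1/2)M_p a = 5.750·a.
Adding the three: (m₁ − m₂)g = (m₁ + m₂ + 5.750)a, so a = (1.53 − 0.975)(9.81)/(1.53 + 0.975 + 5.750) = 0.6595 m/s².
α = a/R = 0.6595/0.252 = 2.617 rad/s².

α ≈ 2.62 rad/s²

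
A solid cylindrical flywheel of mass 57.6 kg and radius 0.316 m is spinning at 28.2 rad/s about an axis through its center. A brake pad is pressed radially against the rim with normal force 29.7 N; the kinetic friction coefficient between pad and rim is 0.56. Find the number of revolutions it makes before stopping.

≈ 34.6 revolutions

I = ½MR² = (1/2)(57.6)(0.316)² = 2.876 kg·m².
Friction force f = μN = (0.56)(29.7) = 16.63 N at the rim; torque magnitude τ = fR = 5.256 N·m, opposing ω.
|α| = τ/I = 5.256/2.876 = 1.828 rad/s² (deceleration).
ω² = ω₀² − 2|α|θ with ω = 0 ⇒ θ = ω₀²/(2|α|) = 217.6 rad = 34.63 rev.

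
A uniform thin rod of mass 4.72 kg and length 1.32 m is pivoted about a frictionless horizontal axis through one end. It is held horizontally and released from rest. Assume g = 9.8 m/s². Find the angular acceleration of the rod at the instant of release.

About the pivot, I = (1/3)ML² = (1/3)(4.72)(1.32)² = 2.741 kg·m².
The weight acts at the center, a distance L/2 = 0.6600 m from the pivot; τ = Mg(L/2) = 30.53 N·m.
α = τ/I = 30.53/2.741 = 11.14 rad/s².

α ≈ 11.1 rad/s²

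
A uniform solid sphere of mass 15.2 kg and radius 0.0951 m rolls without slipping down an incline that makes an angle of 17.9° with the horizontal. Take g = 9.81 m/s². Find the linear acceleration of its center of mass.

a ≈ 2.15 m/s²

Translation along the incline: Mg sinθ − f = Ma.
Rotation about the center: fR = Iα with I = (2/5)MR². No-slip gives a = αR, so f = (I/R²)a = (2/5)M a.
Substituting: Mg sinθ = (1 + 0.4000)Ma, so a = g sinθ/(1 + 0.4000) = (9.81) sin 17.9° / 1.400 = 2.154 m/s².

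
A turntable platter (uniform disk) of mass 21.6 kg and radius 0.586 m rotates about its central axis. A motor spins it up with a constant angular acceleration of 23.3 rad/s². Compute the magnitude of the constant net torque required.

I = ½MR² = (1/2)(21.6)(0.586)² = 3.709 kg·m².
τ = Iα = (3.709)(23.30) = 86.41 N·m.

τ ≈ 86.4 N·m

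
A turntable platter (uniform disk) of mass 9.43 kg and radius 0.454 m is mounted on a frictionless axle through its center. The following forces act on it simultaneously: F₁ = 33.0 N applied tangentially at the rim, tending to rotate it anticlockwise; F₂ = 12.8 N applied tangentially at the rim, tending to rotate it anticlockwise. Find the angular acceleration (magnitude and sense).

I = ½MR² = (1/2)(9.43)(0.454)² = 0.9718 kg·m².
Taking anticlockwise as positive: τ₁ = +(33.0)(0.454) = +14.98 N·m; τ₂ = +(12.8)(0.454) = +5.811 N·m.
Net torque τ = 20.79 N·m.
α = τ/I = 20.79/0.9718 = 21.40 rad/s².

α ≈ 21.4 rad/s², anticlockwise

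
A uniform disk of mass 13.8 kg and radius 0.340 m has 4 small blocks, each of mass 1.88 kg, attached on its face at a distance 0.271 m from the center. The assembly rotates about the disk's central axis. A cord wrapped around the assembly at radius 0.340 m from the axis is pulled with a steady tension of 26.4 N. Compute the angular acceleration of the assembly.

I_disk = ½MR² = ½(13.8)(0.340)² = 0.7976 kg·m².
I_blocks = 4·m·r² = 4(1.88)(0.271)² = 0.5523 kg·m².
Total I = 1.350 kg·m².
τ = F r = (26.4)(0.340) = 8.976 N·m.
α = τ/I = 8.976/1.350 = 6.649 rad/s².

α ≈ 6.65 rad/s²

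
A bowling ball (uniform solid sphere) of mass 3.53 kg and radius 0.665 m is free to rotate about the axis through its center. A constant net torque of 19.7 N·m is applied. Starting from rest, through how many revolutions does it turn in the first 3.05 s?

I = (2/5)MR² = (2/5)(3.53)(0.665)² = 0.6244 kg·m².
α = τ/I = 19.7/0.6244 = 31.55 rad/s².
θ = ½αt² = ½(31.55)(3.05)² = 146.7 rad.
Revolutions = θ/(2π) = 23.35.

≈ 23.4 revolutions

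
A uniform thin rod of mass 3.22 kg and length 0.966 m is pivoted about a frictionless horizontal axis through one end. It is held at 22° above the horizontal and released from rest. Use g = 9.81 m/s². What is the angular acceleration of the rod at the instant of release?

About the pivot, I = (1/3)ML² = (1/3)(3.22)(0.966)² = 1.002 kg·m².
The weight acts at the center, a distance L/2 = 0.4830 m from the pivot; τ = Mg(L/2) cos 22° = 14.15 N·m.
α = τ/I = 14.15/1.002 = 14.12 rad/s².

α ≈ 14.1 rad/s²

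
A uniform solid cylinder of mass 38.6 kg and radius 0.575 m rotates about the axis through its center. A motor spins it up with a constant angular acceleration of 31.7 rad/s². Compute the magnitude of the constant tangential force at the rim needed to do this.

I = ½MR² = (1/2)(38.6)(0.575)² = 6.381 kg·m².
The required torque is τ = Iα = (6.381)(31.70) = 202.3 N·m.
A tangential force at the rim gives τ = FR, so F = τ/R = 202.3/0.575 = 351.8 N.

F ≈ 352 N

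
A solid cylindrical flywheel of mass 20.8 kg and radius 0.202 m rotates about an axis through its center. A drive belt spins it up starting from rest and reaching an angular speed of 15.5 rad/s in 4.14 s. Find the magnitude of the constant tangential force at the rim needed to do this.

I = ½MR² = (1/2)(20.8)(0.202)² = 0.4244 kg·m².
α = Δω/Δt = (15.5 − 0)/4.14 = 3.744 rad/s².
The required torque is τ = Iα = (0.4244)(3.744) = 1.589 N·m.
A tangential force at the rim gives τ = FR, so F = τ/R = 1.589/0.202 = 7.865 N.

F ≈ 7.87 N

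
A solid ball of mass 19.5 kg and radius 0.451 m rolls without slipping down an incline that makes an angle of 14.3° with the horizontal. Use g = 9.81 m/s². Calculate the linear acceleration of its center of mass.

a ≈ 1.73 m/s²

Translation along the incline: Mg sinθ − f = Ma.
Rotation about the center: fR = Iα with I = (2/5)MR². No-slip gives a = αR, so f = (I/R²)a = (2/5)M a.
Substituting: Mg sinθ = (1 + 0.4000)Ma, so a = g sinθ/(1 + 0.4000) = (9.81) sin 14.3° / 1.400 = 1.731 m/s².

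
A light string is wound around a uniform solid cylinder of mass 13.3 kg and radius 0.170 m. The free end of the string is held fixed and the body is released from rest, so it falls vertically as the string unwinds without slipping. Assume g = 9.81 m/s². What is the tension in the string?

Translation: Mg − T = Ma. Rotation about the center: TR = Iα with I = ½MR².
With a = αR: T = (I/R²)a = (1/2)M a, so Mg = (1 + 0.5000)Ma.
a = g/(1 + 0.5000) = 9.81/1.500 = 6.540 m/s².
T = 0.5000·M·a = (0.5000)(13.3)(6.540) = 43.49 N.

T ≈ 43.5 N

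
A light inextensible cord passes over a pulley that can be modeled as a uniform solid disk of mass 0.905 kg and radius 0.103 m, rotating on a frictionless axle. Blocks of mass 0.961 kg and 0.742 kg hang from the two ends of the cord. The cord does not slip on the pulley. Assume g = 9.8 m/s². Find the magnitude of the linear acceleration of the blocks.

I = ½MR² = (1/2)(0.905)(0.103)² = 0.004801 kg·m².
Heavier block: m₁g − T₁ = m₁a. Lighter block: T₂ − m₂g = m₂a.
Pulley: (T₁ − T₂)R = Iα = I(a/R), so T₁ − T₂ = (I/R²)a = (1/2)M_p a = 0.4525·a.
Adding the three: (m₁ − m₂)g = (m₁ + m₂ + 0.4525)a, so a = (0.961 − 0.742)(9.8)/(0.961 + 0.742 + 0.4525) = 0.9957 m/s².

a ≈ 0.996 m/s²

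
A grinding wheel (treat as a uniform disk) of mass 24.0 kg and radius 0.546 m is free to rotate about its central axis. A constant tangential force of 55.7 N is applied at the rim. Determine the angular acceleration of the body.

α ≈ 8.50 rad/s²

I = ½MR² = (1/2)(24.0)(0.546)² = 3.577 kg·m².
τ = F R = (55.7)(0.546) = 30.41 N·m.
Newton's second law for rotation, τ = Iα, gives α = τ/I = 30.41/3.577 = 8.501 rad/s².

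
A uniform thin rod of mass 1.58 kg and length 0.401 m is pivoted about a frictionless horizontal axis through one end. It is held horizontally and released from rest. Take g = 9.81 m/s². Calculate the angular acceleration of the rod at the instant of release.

About the pivot, I = (1/3)ML² = (1/3)(1.58)(0.401)² = 0.08469 kg·m².
The weight acts at the center, a distance L/2 = 0.2005 m from the pivot; τ = Mg(L/2) = 3.108 N·m.
α = τ/I = 3.108/0.08469 = 36.70 rad/s².

α ≈ 36.7 rad/s²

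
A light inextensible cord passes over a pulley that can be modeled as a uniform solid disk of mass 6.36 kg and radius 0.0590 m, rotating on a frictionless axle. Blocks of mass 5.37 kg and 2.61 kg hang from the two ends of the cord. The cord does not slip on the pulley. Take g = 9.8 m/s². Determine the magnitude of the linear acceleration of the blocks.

a ≈ 2.42 m/s²

I = ½MR² = (1/2)(6.36)(0.0590)² = 0.01107 kg·m².
Heavier block: m₁g − T₁ = m₁a. Lighter block: T₂ − m₂g = m₂a.
Pulley: (T₁ − T₂)R = Iα = I(a/R), so T₁ − T₂ = (I/R²)a = (1/2)M_p a = 3.180·a.
Adding the three: (m₁ − m₂)g = (m₁ + m₂ + 3.180)a, so a = (5.37 − 2.61)(9.8)/(5.37 + 2.61 + 3.180) = 2.424 m/s².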